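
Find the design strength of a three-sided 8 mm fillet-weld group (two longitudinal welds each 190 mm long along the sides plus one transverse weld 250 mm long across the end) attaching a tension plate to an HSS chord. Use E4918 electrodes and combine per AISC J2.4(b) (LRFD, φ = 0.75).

E49XX → F_EXX = 490 MPa.
t_e = 0.707 × 8 = 5.656 mm.
R_nwl = 0.6 × 490 × 5.656 × 380 × 10⁻³ = 631.9 kN (longitudinal, 2 welds).
R_nwt = 0.6 × 490 × 5.656 × 250 × 10⁻³ = 415.7 kN (transverse, base value).
(i) R_nwl + R_nwt = 1048 kN; (ii) 0.85 R_nwl + 1.5 R_nwt = 1161 kN.
R_n = max = 1161 kN [governs: (ii)]; φR_n = 870.5 kN.

φR_n ≈ 871 kN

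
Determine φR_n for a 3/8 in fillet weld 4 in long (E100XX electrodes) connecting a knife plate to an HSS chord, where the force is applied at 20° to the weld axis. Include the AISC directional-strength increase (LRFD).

φR_n ≈ 52.5 kip

E100XX → F_EXX = 100 ksi.
t_e = 0.707 × 0.375 = 0.2651 in; A_we = 0.2651 × 4 = 1.06 in².
Directional factor: 1.0 + 0.5 sin^1.5(20°) = 1.1.
F_nw = 0.6 × 100 × 1.1 = 66 ksi.
φR_n = 0.75 × 66 × 1.06 = 52.5 kip.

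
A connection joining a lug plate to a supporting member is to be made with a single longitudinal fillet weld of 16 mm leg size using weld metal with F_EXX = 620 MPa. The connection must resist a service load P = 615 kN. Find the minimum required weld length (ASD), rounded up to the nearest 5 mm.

L = 295 mm

Throat t_e = 0.707 × 16 = 11.31 mm.
r_n/Ω = (0.6 × 620 × 11.31) / 2.0 = 2104 N/mm = 2.104 kN/mm.
L_req = P / (r_n/Ω) = 615 / 2.104 = 292.3 mm total.
Round up → use L = 295 mm.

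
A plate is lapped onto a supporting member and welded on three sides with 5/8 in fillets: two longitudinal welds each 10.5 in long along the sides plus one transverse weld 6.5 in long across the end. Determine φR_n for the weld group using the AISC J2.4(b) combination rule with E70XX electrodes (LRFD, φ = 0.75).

φR_n ≈ 384 kip

E70XX → F_EXX = 70 ksi.
t_e = 0.707 × 0.625 = 0.4419 in.
R_nwl = 0.6 × 70 × 0.4419 × 21 = 389.7 kip (longitudinal, 2 welds).
R_nwt = 0.6 × 70 × 0.4419 × 6.5 = 120.6 kip (transverse, base value).
(i) R_nwl + R_nwt = 510.4 kip; (ii) 0.85 R_nwl + 1.5 R_nwt = 512.2 kip.
R_n = max = 512.2 kip [governs: (ii)]; φR_n = 384.2 kip.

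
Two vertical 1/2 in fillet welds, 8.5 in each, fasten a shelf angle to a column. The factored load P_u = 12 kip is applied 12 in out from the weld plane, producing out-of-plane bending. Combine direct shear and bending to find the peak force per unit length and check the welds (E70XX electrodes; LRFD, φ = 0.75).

E70XX → F_EXX = 70 ksi.
L_w = 2 × 8.5 = 17 in; section modulus (unit throat) S = 2 × L²/6 = 24.08 in².
Direct shear f_v = P/L_w = 12/17 = 0.7059 kip/in.
Moment M = P × e = 12 × 12 = 144 kip·in; bending f_b = M/S = 5.979 kip/in.
f_max = √(f_v² + f_b²) = √(0.7059² + 5.979²) = 6.021 kip/in.
φr_n = 0.75 × 0.6 × 70 × (0.707 × 0.5) = 11.14 kip/in → adequate.

f_max ≈ 6.02 kip/in; adequate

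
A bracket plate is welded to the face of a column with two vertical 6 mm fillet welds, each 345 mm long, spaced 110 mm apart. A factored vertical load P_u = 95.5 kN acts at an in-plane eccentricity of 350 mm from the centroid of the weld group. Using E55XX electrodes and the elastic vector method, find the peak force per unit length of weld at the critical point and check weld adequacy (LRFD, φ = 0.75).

E55XX → F_EXX = 550 MPa.
Total weld length L_w = 690 mm. Treat welds as unit-width lines.
Polar moment about centroid: J = 2[d³/12 + d(b/2)²] = 2[345³/12 + 345×55²] = 8931000 mm³.
Direct shear f_v = P/L_w = 95.5×10³ / 690 = 138.4 N/mm (vertical).
Torsion M = P·e = 95.5×10³ × 350 = 33425000 N·mm.
Critical point at (x, y) = (55, 172.5) from centroid. f_tx = M·y/J = 645.6 N/mm; f_ty = M·x/J = 205.8 N/mm.
Resultant f_max = √[f_tx² + (f_v + f_ty)²] = √[645.6² + (138.4 + 205.8)²] = 731.6 N/mm.
Capacity per unit length: φr_n = 0.75 × 0.6 × 550 × (0.707 × 6) = 1050 N/mm.
731.6 ≤ 1050 → adequate.

f_max ≈ 732 N/mm; adequate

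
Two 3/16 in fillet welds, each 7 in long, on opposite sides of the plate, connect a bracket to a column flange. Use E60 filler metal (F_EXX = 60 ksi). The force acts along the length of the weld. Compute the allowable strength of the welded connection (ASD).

Effective throat t_e = 0.707 × 0.1875 = 0.1326 in.
Total length L = 14 in; A_we = 0.1326 × 14 = 1.856 in².
F_nw = 0.6 F_EXX = 0.6 × 60 = 36 ksi.
R_n = 36 × 1.856 = 66.81 kips; R_n/Ω = 66.81/2.0 = 33.41 kips.

R_n/Ω ≈ 33.4 kips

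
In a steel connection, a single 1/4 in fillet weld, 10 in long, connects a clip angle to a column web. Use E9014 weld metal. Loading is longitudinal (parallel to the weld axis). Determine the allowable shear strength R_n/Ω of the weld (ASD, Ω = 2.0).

R_n/Ω ≈ 47.7 kips

E90XX → F_EXX = 90 ksi.
Effective throat t_e = 0.707 × 0.25 = 0.1767 in.
Total length L = 10 in; A_we = 0.1767 × 10 = 1.767 in².
F_nw = 0.6 F_EXX = 0.6 × 90 = 54 ksi.
R_n = 54 × 1.767 = 95.44 kips; R_n/Ω = 95.44/2.0 = 47.72 kips.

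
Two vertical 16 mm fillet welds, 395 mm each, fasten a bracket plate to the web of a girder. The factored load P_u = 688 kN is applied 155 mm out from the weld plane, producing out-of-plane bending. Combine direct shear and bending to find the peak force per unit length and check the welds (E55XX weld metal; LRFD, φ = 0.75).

E55XX → F_EXX = 550 MPa.
L_w = 2 × 395 = 790 mm; section modulus (unit throat) S = 2 × L²/6 = 52010 mm².
Direct shear f_v = P/L_w = 688×10³/790 = 870.9 N/mm.
Moment M = P × e = 688×10³ × 155 = 106640000 N·mm; bending f_b = M/S = 2050 N/mm.
f_max = √(f_v² + f_b²) = √(870.9² + 2050²) = 2228 N/mm.
φr_n = 0.75 × 0.6 × 550 × (0.707 × 16) = 2800 N/mm → adequate.

f_max ≈ 2230 N/mm; adequate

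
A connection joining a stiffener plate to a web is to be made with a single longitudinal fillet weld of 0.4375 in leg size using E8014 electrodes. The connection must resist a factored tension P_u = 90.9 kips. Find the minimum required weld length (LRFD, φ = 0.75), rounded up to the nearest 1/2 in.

E80XX → F_EXX = 80 ksi.
Throat t_e = 0.707 × 0.4375 = 0.3093 in.
φr_n = 0.75 × 0.6 × 80 × 0.3093 = 11.14 kips/in.
L_req = P_u / φr_n = 90.9 / 11.14 = 8.163 in total.
Round up → use L = 8.5 in.

L = 8.5 in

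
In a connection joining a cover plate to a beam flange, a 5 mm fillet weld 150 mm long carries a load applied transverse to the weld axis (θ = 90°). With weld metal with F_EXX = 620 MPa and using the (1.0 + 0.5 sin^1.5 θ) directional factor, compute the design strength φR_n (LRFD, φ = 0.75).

φR_n ≈ 222 kN

t_e = 0.707 × 5 = 3.535 mm; A_we = 3.535 × 150 = 530.2 mm².
Directional factor: 1.0 + 0.5 sin^1.5(90°) = 1.5.
F_nw = 0.6 × 620 × 1.5 = 558 MPa.
φR_n = 0.75 × 558 × 530.2 × 10⁻³ = 221.9 kN.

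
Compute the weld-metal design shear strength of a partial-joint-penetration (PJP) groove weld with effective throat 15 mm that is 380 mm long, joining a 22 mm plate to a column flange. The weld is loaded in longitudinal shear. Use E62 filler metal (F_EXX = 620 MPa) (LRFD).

Effective throat (given) t_e = 15 mm.
A_we = 15 × 380 = 5700 mm².
F_nw = 0.6 F_EXX = 372 MPa.
φR_n = 0.75 × 372 × 5700 × 10⁻³ = 1590 kN.

φR_n ≈ 1590 kN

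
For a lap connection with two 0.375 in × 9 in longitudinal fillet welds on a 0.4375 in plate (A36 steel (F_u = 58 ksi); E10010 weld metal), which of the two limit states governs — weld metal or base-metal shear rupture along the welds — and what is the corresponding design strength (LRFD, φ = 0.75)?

φR_n ≈ 206 kip (base-metal shear rupture governs)

E100XX → F_EXX = 100 ksi.
t_e = 0.707 × 0.375 = 0.2651 in; L = 18 in.
Weld metal: φR_n = 0.75 × 0.6 × 100 × 0.2651 × 18 = 214.8 kip.
Base metal (shear rupture): φR_n = 0.75 × 0.6 × 58 × 0.4375 × 18 = 205.5 kip.
Governing: base-metal shear rupture.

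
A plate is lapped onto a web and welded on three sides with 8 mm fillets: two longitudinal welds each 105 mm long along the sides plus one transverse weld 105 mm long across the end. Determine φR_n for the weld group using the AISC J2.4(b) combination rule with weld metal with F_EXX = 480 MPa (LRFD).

φR_n ≈ 410 kN

t_e = 0.707 × 8 = 5.656 mm.
R_nwl = 0.6 × 480 × 5.656 × 210 × 10⁻³ = 342.1 kN (longitudinal, 2 welds).
R_nwt = 0.6 × 480 × 5.656 × 105 × 10⁻³ = 171 kN (transverse, base value).
(i) R_nwl + R_nwt = 513.1 kN; (ii) 0.85 R_nwl + 1.5 R_nwt = 547.3 kN.
R_n = max = 547.3 kN [governs: (ii)]; φR_n = 410.5 kN.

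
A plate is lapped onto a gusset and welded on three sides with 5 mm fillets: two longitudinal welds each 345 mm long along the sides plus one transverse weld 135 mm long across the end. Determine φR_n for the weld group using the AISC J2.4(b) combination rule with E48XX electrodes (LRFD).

E48XX → F_EXX = 480 MPa.
t_e = 0.707 × 5 = 3.535 mm.
R_nwl = 0.6 × 480 × 3.535 × 690 × 10⁻³ = 702.5 kN (longitudinal, 2 welds).
R_nwt = 0.6 × 480 × 3.535 × 135 × 10⁻³ = 137.4 kN (transverse, base value).
(i) R_nwl + R_nwt = 839.9 kN; (ii) 0.85 R_nwl + 1.5 R_nwt = 803.3 kN.
R_n = max = 839.9 kN [governs: (i)]; φR_n = 629.9 kN.

φR_n ≈ 630 kN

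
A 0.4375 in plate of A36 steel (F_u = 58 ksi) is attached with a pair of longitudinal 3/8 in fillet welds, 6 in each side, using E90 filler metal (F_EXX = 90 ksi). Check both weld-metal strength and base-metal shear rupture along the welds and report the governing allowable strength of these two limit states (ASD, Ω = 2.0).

t_e = 0.707 × 0.375 = 0.2651 in; L = 12 in.
Weld metal: R_n/Ω = (1/2.0) × 0.6 × 90 × 0.2651 × 12 = 85.9 kip.
Base metal (shear rupture): R_n/Ω = (1/2.0) × 0.6 × 58 × 0.4375 × 12 = 91.35 kip.
Governing: weld metal.

R_n/Ω ≈ 85.9 kip (weld metal governs)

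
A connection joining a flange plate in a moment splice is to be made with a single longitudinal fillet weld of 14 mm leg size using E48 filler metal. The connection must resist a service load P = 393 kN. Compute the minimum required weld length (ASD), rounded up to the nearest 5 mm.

E48XX → F_EXX = 480 MPa.
Throat t_e = 0.707 × 14 = 9.898 mm.
r_n/Ω = (0.6 × 480 × 9.898) / 2.0 = 1425 N/mm = 1.425 kN/mm.
L_req = P / (r_n/Ω) = 393 / 1.425 = 275.7 mm total.
Round up → use L = 280 mm.

L = 280 mm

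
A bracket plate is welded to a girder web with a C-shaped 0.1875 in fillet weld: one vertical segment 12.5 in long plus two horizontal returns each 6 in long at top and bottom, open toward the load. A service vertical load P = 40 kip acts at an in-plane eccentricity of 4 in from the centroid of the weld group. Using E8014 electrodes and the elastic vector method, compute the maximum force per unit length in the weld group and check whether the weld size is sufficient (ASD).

f_max ≈ 2.98 kip/in; adequate

E80XX → F_EXX = 80 ksi.
Total weld length L_w = 24.5 in. Treat welds as unit-width lines.
Centroid: x̄ = 2×6×3 / 24.5 = 1.469 in from the vertical weld.
Polar moment about centroid: J = I_x + I_y = [12.5³/12 + 2×6×6.25²] + [12.5×1.469² + 2(6³/12 + 6×1.531²)] = 722.6 in³.
Direct shear f_v = P/L_w = 40 / 24.5 = 1.633 kip/in (vertical).
Torsion M = P·e = 40 × 4 = 160 kip·in.
Critical point at (x, y) = (4.531, 6.25) from centroid. f_tx = M·y/J = 1.384 kip/in; f_ty = M·x/J = 1.003 kip/in.
Resultant f_max = √[f_tx² + (f_v + f_ty)²] = √[1.384² + (1.633 + 1.003)²] = 2.977 kip/in.
Capacity per unit length: r_n/Ω = (1/2.0) × 0.6 × 80 × (0.707 × 0.1875) = 3.181 kip/in.
2.977 ≤ 3.181 → adequate.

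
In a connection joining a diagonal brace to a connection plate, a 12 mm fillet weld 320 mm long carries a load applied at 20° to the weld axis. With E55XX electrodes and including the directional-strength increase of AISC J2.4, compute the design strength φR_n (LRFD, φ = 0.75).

φR_n ≈ 739 kN

E55XX → F_EXX = 550 MPa.
t_e = 0.707 × 12 = 8.484 mm; A_we = 8.484 × 320 = 2715 mm².
Directional factor: 1.0 + 0.5 sin^1.5(20°) = 1.1.
F_nw = 0.6 × 550 × 1.1 = 363 MPa.
φR_n = 0.75 × 363 × 2715 × 10⁻³ = 739.1 kN.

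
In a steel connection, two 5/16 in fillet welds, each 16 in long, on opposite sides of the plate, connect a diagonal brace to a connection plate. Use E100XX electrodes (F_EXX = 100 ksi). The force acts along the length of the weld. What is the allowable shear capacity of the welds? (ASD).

R_n/Ω ≈ 212 kip

Effective throat t_e = 0.707 × 0.3125 = 0.2209 in.
Total length L = 32 in; A_we = 0.2209 × 32 = 7.07 in².
F_nw = 0.6 F_EXX = 0.6 × 100 = 60 ksi.
R_n = 60 × 7.07 = 424.2 kip; R_n/Ω = 424.2/2.0 = 212.1 kip.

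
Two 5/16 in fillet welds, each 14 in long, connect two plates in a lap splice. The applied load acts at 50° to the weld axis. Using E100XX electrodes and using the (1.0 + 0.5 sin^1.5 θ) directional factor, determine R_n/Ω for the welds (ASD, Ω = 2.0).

R_n/Ω ≈ 248 kips

E100XX → F_EXX = 100 ksi.
t_e = 0.707 × 0.3125 = 0.2209 in; A_we = 0.2209 × 28 = 6.186 in².
Directional factor: 1.0 + 0.5 sin^1.5(50°) = 1.335.
F_nw = 0.6 × 100 × 1.335 = 80.11 ksi.
R_n/Ω = (80.11 × 6.186) / 2.0 = 247.8 kips.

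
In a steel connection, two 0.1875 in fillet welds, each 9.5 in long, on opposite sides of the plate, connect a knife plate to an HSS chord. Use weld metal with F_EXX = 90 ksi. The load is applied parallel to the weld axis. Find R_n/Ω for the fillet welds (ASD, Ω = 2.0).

Effective throat t_e = 0.707 × 0.1875 = 0.1326 in.
Total length L = 19 in; A_we = 0.1326 × 19 = 2.519 in².
F_nw = 0.6 F_EXX = 0.6 × 90 = 54 ksi.
R_n = 54 × 2.519 = 136 kips; R_n/Ω = 136/2.0 = 68 kips.

R_n/Ω ≈ 68 kips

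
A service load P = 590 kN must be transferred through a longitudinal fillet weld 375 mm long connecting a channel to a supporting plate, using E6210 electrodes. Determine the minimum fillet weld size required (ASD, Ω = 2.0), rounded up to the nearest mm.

w = 12 mm

E62XX → F_EXX = 620 MPa.
Total weld length L = 375 mm.
Required throat t_e = P × Ω / (0.6 F_EXX × L) = 590 × 2.0 / (0.6 × 620 × 375 × 10⁻³) = 8.459 mm.
Required leg w = t_e / 0.707 = 11.96 mm → use 12 mm.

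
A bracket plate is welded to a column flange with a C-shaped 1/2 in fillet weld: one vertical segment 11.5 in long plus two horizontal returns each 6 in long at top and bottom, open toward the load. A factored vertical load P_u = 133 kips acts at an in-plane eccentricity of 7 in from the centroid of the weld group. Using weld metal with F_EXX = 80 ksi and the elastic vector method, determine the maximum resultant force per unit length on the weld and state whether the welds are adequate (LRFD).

f_max ≈ 15.2 kip/in; NOT adequate

Total weld length L_w = 23.5 in. Treat welds as unit-width lines.
Centroid: x̄ = 2×6×3 / 23.5 = 1.532 in from the vertical weld.
Polar moment about centroid: J = I_x + I_y = [11.5³/12 + 2×6×5.75²] + [11.5×1.532² + 2(6³/12 + 6×1.468²)] = 612.3 in³.
Direct shear f_v = P/L_w = 133 / 23.5 = 5.66 kip/in (vertical).
Torsion M = P·e = 133 × 7 = 931 kip·in.
Critical point at (x, y) = (4.468, 5.75) from centroid. f_tx = M·y/J = 8.742 kip/in; f_ty = M·x/J = 6.793 kip/in.
Resultant f_max = √[f_tx² + (f_v + f_ty)²] = √[8.742² + (5.66 + 6.793)²] = 15.22 kip/in.
Capacity per unit length: φr_n = 0.75 × 0.6 × 80 × (0.707 × 0.5) = 12.73 kip/in.
15.22 > 12.73 → NOT adequate.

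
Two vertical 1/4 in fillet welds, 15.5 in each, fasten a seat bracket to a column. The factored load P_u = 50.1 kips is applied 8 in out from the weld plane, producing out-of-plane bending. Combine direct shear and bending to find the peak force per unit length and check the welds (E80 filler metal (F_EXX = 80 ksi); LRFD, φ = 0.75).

f_max ≈ 5.26 kip/in; adequate

L_w = 2 × 15.5 = 31 in; section modulus (unit throat) S = 2 × L²/6 = 80.08 in².
Direct shear f_v = P/L_w = 50.1/31 = 1.616 kip/in.
Moment M = P × e = 50.1 × 8 = 400.8 kip·in; bending f_b = M/S = 5.005 kip/in.
f_max = √(f_v² + f_b²) = √(1.616² + 5.005²) = 5.259 kip/in.
φr_n = 0.75 × 0.6 × 80 × (0.707 × 0.25) = 6.363 kip/in → adequate.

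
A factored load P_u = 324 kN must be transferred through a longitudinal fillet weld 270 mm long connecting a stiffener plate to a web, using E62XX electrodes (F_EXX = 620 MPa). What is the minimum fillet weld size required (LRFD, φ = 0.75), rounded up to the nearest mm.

Total weld length L = 270 mm.
Required throat t_e = P_u / (φ × 0.6 F_EXX × L) = 324 / (0.75 × 0.6 × 620 × 270 × 10⁻³) = 4.301 mm.
Required leg w = t_e / 0.707 = 6.084 mm → use 7 mm.

w = 7 mm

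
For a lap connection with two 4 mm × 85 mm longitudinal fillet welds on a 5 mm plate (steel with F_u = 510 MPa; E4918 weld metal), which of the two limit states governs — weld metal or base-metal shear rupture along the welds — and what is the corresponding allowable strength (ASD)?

R_n/Ω ≈ 70.7 kN (weld metal governs)

E49XX → F_EXX = 490 MPa.
t_e = 0.707 × 4 = 2.828 mm; L = 170 mm.
Weld metal: R_n/Ω = (1/2.0) × 0.6 × 490 × 2.828 × 170 × 10⁻³ = 70.67 kN.
Base metal (shear rupture): R_n/Ω = (1/2.0) × 0.6 × 510 × 5 × 170 × 10⁻³ = 130.1 kN.
Governing: weld metal.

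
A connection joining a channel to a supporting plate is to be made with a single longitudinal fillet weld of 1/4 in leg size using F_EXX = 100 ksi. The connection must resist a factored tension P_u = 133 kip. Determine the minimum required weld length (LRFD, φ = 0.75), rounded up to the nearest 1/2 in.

L = 17 in

Throat t_e = 0.707 × 0.25 = 0.1767 in.
φr_n = 0.75 × 0.6 × 100 × 0.1767 = 7.954 kip/in.
L_req = P_u / φr_n = 133 / 7.954 = 16.72 in total.
Round up → use L = 17 in.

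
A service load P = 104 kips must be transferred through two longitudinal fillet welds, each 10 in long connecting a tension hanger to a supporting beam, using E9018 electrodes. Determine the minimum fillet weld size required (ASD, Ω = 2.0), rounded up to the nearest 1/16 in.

E90XX → F_EXX = 90 ksi.
Total weld length L = 20 in.
Required throat t_e = P × Ω / (0.6 F_EXX × L) = 104 × 2.0 / (0.6 × 90 × 20) = 0.1926 in.
Required leg w = t_e / 0.707 = 0.2724 in → use 5/16 in.

w = 5/16 in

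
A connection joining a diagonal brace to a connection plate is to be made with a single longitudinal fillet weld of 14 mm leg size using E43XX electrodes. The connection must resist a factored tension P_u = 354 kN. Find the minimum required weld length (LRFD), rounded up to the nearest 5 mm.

E43XX → F_EXX = 430 MPa.
Throat t_e = 0.707 × 14 = 9.898 mm.
φr_n = 0.75 × 0.6 × 430 × 9.898 × 10⁻³ = 1.915 kN/mm.
L_req = P_u / φr_n = 354 / 1.915 = 184.8 mm total.
Round up → use L = 185 mm.

L = 185 mm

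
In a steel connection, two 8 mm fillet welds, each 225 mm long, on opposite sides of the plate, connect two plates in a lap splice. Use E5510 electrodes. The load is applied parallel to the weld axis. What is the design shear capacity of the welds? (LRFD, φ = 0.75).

E55XX → F_EXX = 550 MPa.
Effective throat t_e = 0.707 × 8 = 5.656 mm.
Total length L = 450 mm; A_we = 5.656 × 450 = 2545 mm².
F_nw = 0.6 F_EXX = 0.6 × 550 = 330 MPa.
φR_n = 0.75 × 330 × 2545 × 10⁻³ = 629.9 kN.

φR_n ≈ 630 kN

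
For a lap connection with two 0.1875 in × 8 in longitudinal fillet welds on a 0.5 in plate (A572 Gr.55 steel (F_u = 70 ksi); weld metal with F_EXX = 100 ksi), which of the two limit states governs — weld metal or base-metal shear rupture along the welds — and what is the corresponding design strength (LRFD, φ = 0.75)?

φR_n ≈ 95.4 kips (weld metal governs)

t_e = 0.707 × 0.1875 = 0.1326 in; L = 16 in.
Weld metal: φR_n = 0.75 × 0.6 × 100 × 0.1326 × 16 = 95.45 kips.
Base metal (shear rupture): φR_n = 0.75 × 0.6 × 70 × 0.5 × 16 = 252 kips.
Governing: weld metal.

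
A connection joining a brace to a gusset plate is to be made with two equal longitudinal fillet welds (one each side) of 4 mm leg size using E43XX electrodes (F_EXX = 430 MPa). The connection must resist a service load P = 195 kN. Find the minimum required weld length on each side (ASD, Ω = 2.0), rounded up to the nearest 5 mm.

L = 270 mm on each side

Throat t_e = 0.707 × 4 = 2.828 mm.
r_n/Ω = (0.6 × 430 × 2.828) / 2.0 = 364.8 N/mm = 0.3648 kN/mm.
L_req = P / (r_n/Ω) = 195 / 0.3648 = 534.5 mm total.
Per side: 534.5 / 2 = 267.3 mm.
Round up → use L = 270 mm on each side.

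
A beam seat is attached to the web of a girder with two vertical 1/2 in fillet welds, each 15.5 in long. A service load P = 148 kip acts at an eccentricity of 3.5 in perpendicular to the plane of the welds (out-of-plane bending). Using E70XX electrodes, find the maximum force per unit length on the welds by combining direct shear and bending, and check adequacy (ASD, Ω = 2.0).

E70XX → F_EXX = 70 ksi.
L_w = 2 × 15.5 = 31 in; section modulus (unit throat) S = 2 × L²/6 = 80.08 in².
Direct shear f_v = P/L_w = 148/31 = 4.774 kip/in.
Moment M = P × e = 148 × 3.5 = 518 kip·in; bending f_b = M/S = 6.468 kip/in.
f_max = √(f_v² + f_b²) = √(4.774² + 6.468²) = 8.039 kip/in.
r_n/Ω = (1/2.0) × 0.6 × 70 × (0.707 × 0.5) = 7.423 kip/in → NOT adequate.

f_max ≈ 8.04 kip/in; NOT adequate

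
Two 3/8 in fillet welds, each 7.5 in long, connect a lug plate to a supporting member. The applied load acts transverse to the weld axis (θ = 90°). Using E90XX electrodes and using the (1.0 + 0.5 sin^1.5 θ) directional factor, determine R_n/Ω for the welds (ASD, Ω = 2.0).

R_n/Ω ≈ 161 kips

E90XX → F_EXX = 90 ksi.
t_e = 0.707 × 0.375 = 0.2651 in; A_we = 0.2651 × 15 = 3.977 in².
Directional factor: 1.0 + 0.5 sin^1.5(90°) = 1.5.
F_nw = 0.6 × 90 × 1.5 = 81 ksi.
R_n/Ω = (81 × 3.977) / 2.0 = 161.1 kips.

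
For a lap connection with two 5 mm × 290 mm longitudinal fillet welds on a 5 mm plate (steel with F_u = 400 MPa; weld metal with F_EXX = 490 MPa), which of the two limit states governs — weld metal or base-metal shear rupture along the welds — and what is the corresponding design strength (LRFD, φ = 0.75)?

φR_n ≈ 452 kN (weld metal governs)

t_e = 0.707 × 5 = 3.535 mm; L = 580 mm.
Weld metal: φR_n = 0.75 × 0.6 × 490 × 3.535 × 580 × 10⁻³ = 452.1 kN.
Base metal (shear rupture): φR_n = 0.75 × 0.6 × 400 × 5 × 580 × 10⁻³ = 522 kN.
Governing: weld metal.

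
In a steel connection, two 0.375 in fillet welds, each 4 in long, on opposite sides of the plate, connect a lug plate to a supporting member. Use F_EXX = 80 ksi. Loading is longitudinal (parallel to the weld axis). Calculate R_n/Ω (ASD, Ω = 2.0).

R_n/Ω ≈ 50.9 kips

Effective throat t_e = 0.707 × 0.375 = 0.2651 in.
Total length L = 8 in; A_we = 0.2651 × 8 = 2.121 in².
F_nw = 0.6 F_EXX = 0.6 × 80 = 48 ksi.
R_n = 48 × 2.121 = 101.8 kips; R_n/Ω = 101.8/2.0 = 50.9 kips.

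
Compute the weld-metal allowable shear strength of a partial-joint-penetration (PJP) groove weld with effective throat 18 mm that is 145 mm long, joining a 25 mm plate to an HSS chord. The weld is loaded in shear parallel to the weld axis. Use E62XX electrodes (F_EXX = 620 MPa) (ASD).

R_n/Ω ≈ 485 kN

Effective throat (given) t_e = 18 mm.
A_we = 18 × 145 = 2610 mm².
F_nw = 0.6 F_EXX = 372 MPa.
R_n/Ω = (372 × 2610) / 2.0 × 10⁻³ = 485.5 kN.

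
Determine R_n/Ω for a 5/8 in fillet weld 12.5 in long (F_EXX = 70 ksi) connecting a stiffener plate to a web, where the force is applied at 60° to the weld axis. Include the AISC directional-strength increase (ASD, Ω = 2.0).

R_n/Ω ≈ 163 kip

t_e = 0.707 × 0.625 = 0.4419 in; A_we = 0.4419 × 12.5 = 5.523 in².
Directional factor: 1.0 + 0.5 sin^1.5(60°) = 1.403.
F_nw = 0.6 × 70 × 1.403 = 58.92 ksi.
R_n/Ω = (58.92 × 5.523) / 2.0 = 162.7 kip.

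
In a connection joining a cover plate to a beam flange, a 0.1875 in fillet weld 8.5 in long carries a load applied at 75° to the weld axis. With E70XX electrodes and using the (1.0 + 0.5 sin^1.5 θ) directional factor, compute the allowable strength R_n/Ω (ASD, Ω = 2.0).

E70XX → F_EXX = 70 ksi.
t_e = 0.707 × 0.1875 = 0.1326 in; A_we = 0.1326 × 8.5 = 1.127 in².
Directional factor: 1.0 + 0.5 sin^1.5(75°) = 1.475.
F_nw = 0.6 × 70 × 1.475 = 61.94 ksi.
R_n/Ω = (61.94 × 1.127) / 2.0 = 34.89 kips.

R_n/Ω ≈ 34.9 kips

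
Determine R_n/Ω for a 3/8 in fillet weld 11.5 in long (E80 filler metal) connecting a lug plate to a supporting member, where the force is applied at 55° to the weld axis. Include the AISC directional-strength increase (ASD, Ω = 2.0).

R_n/Ω ≈ 100 kips

E80XX → F_EXX = 80 ksi.
t_e = 0.707 × 0.375 = 0.2651 in; A_we = 0.2651 × 11.5 = 3.049 in².
Directional factor: 1.0 + 0.5 sin^1.5(55°) = 1.371.
F_nw = 0.6 × 80 × 1.371 = 65.79 ksi.
R_n/Ω = (65.79 × 3.049) / 2.0 = 100.3 kips.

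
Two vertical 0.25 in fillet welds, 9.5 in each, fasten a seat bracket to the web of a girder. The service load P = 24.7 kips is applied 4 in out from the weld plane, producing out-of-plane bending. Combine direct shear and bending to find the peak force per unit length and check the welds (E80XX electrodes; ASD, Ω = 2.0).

f_max ≈ 3.53 kip/in; adequate

E80XX → F_EXX = 80 ksi.
L_w = 2 × 9.5 = 19 in; section modulus (unit throat) S = 2 × L²/6 = 30.08 in².
Direct shear f_v = P/L_w = 24.7/19 = 1.3 kip/in.
Moment M = P × e = 24.7 × 4 = 98.8 kip·in; bending f_b = M/S = 3.284 kip/in.
f_max = √(f_v² + f_b²) = √(1.3² + 3.284²) = 3.532 kip/in.
r_n/Ω = (1/2.0) × 0.6 × 80 × (0.707 × 0.25) = 4.242 kip/in → adequate.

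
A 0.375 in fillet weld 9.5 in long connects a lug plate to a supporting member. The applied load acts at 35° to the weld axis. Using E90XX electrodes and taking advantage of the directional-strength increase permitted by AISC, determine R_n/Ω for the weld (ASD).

R_n/Ω ≈ 82.8 kips

E90XX → F_EXX = 90 ksi.
t_e = 0.707 × 0.375 = 0.2651 in; A_we = 0.2651 × 9.5 = 2.519 in².
Directional factor: 1.0 + 0.5 sin^1.5(35°) = 1.217.
F_nw = 0.6 × 90 × 1.217 = 65.73 ksi.
R_n/Ω = (65.73 × 2.519) / 2.0 = 82.78 kips.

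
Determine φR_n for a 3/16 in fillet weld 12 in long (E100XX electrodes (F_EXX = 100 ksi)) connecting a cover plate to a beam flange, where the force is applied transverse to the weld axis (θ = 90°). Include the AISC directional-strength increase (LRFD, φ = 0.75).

t_e = 0.707 × 0.1875 = 0.1326 in; A_we = 0.1326 × 12 = 1.591 in².
Directional factor: 1.0 + 0.5 sin^1.5(90°) = 1.5.
F_nw = 0.6 × 100 × 1.5 = 90 ksi.
φR_n = 0.75 × 90 × 1.591 = 107.4 kips.

φR_n ≈ 107 kips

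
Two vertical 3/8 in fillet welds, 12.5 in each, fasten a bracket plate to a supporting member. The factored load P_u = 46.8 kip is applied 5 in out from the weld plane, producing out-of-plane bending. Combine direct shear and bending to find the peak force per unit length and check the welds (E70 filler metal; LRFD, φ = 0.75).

E70XX → F_EXX = 70 ksi.
L_w = 2 × 12.5 = 25 in; section modulus (unit throat) S = 2 × L²/6 = 52.08 in².
Direct shear f_v = P/L_w = 46.8/25 = 1.872 kip/in.
Moment M = P × e = 46.8 × 5 = 234 kip·in; bending f_b = M/S = 4.493 kip/in.
f_max = √(f_v² + f_b²) = √(1.872² + 4.493²) = 4.867 kip/in.
φr_n = 0.75 × 0.6 × 70 × (0.707 × 0.375) = 8.351 kip/in → adequate.

f_max ≈ 4.87 kip/in; adequate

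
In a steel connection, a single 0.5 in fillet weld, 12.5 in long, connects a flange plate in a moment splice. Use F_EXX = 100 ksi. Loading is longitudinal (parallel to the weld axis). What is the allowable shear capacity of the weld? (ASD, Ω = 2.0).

Effective throat t_e = 0.707 × 0.5 = 0.3535 in.
Total length L = 12.5 in; A_we = 0.3535 × 12.5 = 4.419 in².
F_nw = 0.6 F_EXX = 0.6 × 100 = 60 ksi.
R_n = 60 × 4.419 = 265.1 kip; R_n/Ω = 265.1/2.0 = 132.6 kip.

R_n/Ω ≈ 133 kip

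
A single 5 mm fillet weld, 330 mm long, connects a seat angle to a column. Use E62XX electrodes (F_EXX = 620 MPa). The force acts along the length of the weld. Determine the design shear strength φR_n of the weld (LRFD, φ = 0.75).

Effective throat t_e = 0.707 × 5 = 3.535 mm.
Total length L = 330 mm; A_we = 3.535 × 330 = 1167 mm².
F_nw = 0.6 F_EXX = 0.6 × 620 = 372 MPa.
φR_n = 0.75 × 372 × 1167 × 10⁻³ = 325.5 kN.

φR_n ≈ 325 kN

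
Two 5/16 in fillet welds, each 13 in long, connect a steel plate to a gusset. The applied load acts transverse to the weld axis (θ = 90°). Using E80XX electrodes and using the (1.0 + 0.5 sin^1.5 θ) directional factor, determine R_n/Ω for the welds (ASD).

R_n/Ω ≈ 207 kips

E80XX → F_EXX = 80 ksi.
t_e = 0.707 × 0.3125 = 0.2209 in; A_we = 0.2209 × 26 = 5.744 in².
Directional factor: 1.0 + 0.5 sin^1.5(90°) = 1.5.
F_nw = 0.6 × 80 × 1.5 = 72 ksi.
R_n/Ω = (72 × 5.744) / 2.0 = 206.8 kips.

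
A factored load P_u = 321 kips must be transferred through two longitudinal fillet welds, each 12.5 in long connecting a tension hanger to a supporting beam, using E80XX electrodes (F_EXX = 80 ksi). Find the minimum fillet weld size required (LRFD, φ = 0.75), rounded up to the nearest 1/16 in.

w = 9/16 in

Total weld length L = 25 in.
Required throat t_e = P_u / (φ × 0.6 F_EXX × L) = 321 / (0.75 × 0.6 × 80 × 25) = 0.3567 in.
Required leg w = t_e / 0.707 = 0.5045 in → use 9/16 in.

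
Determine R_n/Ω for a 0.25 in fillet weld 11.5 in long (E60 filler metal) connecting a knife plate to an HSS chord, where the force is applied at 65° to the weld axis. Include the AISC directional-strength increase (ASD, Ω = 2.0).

R_n/Ω ≈ 52.4 kips

E60XX → F_EXX = 60 ksi.
t_e = 0.707 × 0.25 = 0.1767 in; A_we = 0.1767 × 11.5 = 2.033 in².
Directional factor: 1.0 + 0.5 sin^1.5(65°) = 1.431.
F_nw = 0.6 × 60 × 1.431 = 51.53 ksi.
R_n/Ω = (51.53 × 2.033) / 2.0 = 52.37 kips.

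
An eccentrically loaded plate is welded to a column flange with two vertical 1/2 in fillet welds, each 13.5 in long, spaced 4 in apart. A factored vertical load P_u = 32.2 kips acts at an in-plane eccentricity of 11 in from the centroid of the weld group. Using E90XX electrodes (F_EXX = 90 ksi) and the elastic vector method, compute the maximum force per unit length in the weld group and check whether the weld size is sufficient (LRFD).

Total weld length L_w = 27 in. Treat welds as unit-width lines.
Polar moment about centroid: J = 2[d³/12 + d(b/2)²] = 2[13.5³/12 + 13.5×2²] = 518.1 in³.
Direct shear f_v = P/L_w = 32.2 / 27 = 1.193 kip/in (vertical).
Torsion M = P·e = 32.2 × 11 = 354.2 kip·in.
Critical point at (x, y) = (2, 6.75) from centroid. f_tx = M·y/J = 4.615 kip/in; f_ty = M·x/J = 1.367 kip/in.
Resultant f_max = √[f_tx² + (f_v + f_ty)²] = √[4.615² + (1.193 + 1.367)²] = 5.277 kip/in.
Capacity per unit length: φr_n = 0.75 × 0.6 × 90 × (0.707 × 0.5) = 14.32 kip/in.
5.277 ≤ 14.32 → adequate.

f_max ≈ 5.28 kip/in; adequate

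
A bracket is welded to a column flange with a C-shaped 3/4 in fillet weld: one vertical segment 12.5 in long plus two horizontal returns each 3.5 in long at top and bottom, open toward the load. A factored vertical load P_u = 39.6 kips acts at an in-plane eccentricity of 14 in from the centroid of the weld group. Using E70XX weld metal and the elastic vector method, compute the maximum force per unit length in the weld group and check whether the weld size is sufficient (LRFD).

f_max ≈ 9.37 kip/in; adequate

E70XX → F_EXX = 70 ksi.
Total weld length L_w = 19.5 in. Treat welds as unit-width lines.
Centroid: x̄ = 2×3.5×1.75 / 19.5 = 0.6282 in from the vertical weld.
Polar moment about centroid: J = I_x + I_y = [12.5³/12 + 2×3.5×6.25²] + [12.5×0.6282² + 2(3.5³/12 + 3.5×1.122²)] = 457.1 in³.
Direct shear f_v = P/L_w = 39.6 / 19.5 = 2.031 kip/in (vertical).
Torsion M = P·e = 39.6 × 14 = 554.4 kip·in.
Critical point at (x, y) = (2.872, 6.25) from centroid. f_tx = M·y/J = 7.581 kip/in; f_ty = M·x/J = 3.483 kip/in.
Resultant f_max = √[f_tx² + (f_v + f_ty)²] = √[7.581² + (2.031 + 3.483)²] = 9.374 kip/in.
Capacity per unit length: φr_n = 0.75 × 0.6 × 70 × (0.707 × 0.75) = 16.7 kip/in.
9.374 ≤ 16.7 → adequate.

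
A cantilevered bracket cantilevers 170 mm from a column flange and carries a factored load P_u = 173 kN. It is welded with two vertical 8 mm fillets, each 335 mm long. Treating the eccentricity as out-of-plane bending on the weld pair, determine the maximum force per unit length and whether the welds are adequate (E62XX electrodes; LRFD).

f_max ≈ 828 N/mm; adequate

E62XX → F_EXX = 620 MPa.
L_w = 2 × 335 = 670 mm; section modulus (unit throat) S = 2 × L²/6 = 37410 mm².
Direct shear f_v = P/L_w = 173×10³/670 = 258.2 N/mm.
Moment M = P × e = 173×10³ × 170 = 29410000 N·mm; bending f_b = M/S = 786.2 N/mm.
f_max = √(f_v² + f_b²) = √(258.2² + 786.2²) = 827.5 N/mm.
φr_n = 0.75 × 0.6 × 620 × (0.707 × 8) = 1578 N/mm → adequate.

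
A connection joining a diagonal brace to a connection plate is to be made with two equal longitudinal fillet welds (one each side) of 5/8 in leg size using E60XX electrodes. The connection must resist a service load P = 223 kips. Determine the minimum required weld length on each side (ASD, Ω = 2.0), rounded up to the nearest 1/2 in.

L = 14.5 in on each side

E60XX → F_EXX = 60 ksi.
Throat t_e = 0.707 × 0.625 = 0.4419 in.
r_n/Ω = (0.6 × 60 × 0.4419) / 2.0 = 7.954 kip/in.
L_req = P / (r_n/Ω) = 223 / 7.954 = 28.04 in total.
Per side: 28.04 / 2 = 14.02 in.
Round up → use L = 14.5 in on each side.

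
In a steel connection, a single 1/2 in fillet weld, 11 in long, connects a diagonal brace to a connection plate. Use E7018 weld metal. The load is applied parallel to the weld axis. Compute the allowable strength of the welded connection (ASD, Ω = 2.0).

E70XX → F_EXX = 70 ksi.
Effective throat t_e = 0.707 × 0.5 = 0.3535 in.
Total length L = 11 in; A_we = 0.3535 × 11 = 3.888 in².
F_nw = 0.6 F_EXX = 0.6 × 70 = 42 ksi.
R_n = 42 × 3.888 = 163.3 kip; R_n/Ω = 163.3/2.0 = 81.66 kip.

R_n/Ω ≈ 81.7 kip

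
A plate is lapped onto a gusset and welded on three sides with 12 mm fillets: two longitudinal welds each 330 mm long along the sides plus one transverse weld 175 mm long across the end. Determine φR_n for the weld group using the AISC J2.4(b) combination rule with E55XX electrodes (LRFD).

φR_n ≈ 1750 kN

E55XX → F_EXX = 550 MPa.
t_e = 0.707 × 12 = 8.484 mm.
R_nwl = 0.6 × 550 × 8.484 × 660 × 10⁻³ = 1848 kN (longitudinal, 2 welds).
R_nwt = 0.6 × 550 × 8.484 × 175 × 10⁻³ = 490 kN (transverse, base value).
(i) R_nwl + R_nwt = 2338 kN; (ii) 0.85 R_nwl + 1.5 R_nwt = 2306 kN.
R_n = max = 2338 kN [governs: (i)]; φR_n = 1753 kN.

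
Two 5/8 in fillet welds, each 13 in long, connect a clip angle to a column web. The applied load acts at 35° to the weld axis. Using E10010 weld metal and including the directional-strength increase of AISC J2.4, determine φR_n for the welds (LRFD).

φR_n ≈ 629 kips

E100XX → F_EXX = 100 ksi.
t_e = 0.707 × 0.625 = 0.4419 in; A_we = 0.4419 × 26 = 11.49 in².
Directional factor: 1.0 + 0.5 sin^1.5(35°) = 1.217.
F_nw = 0.6 × 100 × 1.217 = 73.03 ksi.
φR_n = 0.75 × 73.03 × 11.49 = 629.3 kips.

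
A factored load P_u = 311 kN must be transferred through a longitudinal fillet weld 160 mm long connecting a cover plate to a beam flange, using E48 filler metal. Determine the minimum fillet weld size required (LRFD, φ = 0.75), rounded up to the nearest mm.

w = 13 mm

E48XX → F_EXX = 480 MPa.
Total weld length L = 160 mm.
Required throat t_e = P_u / (φ × 0.6 F_EXX × L) = 311 / (0.75 × 0.6 × 480 × 160 × 10⁻³) = 8.999 mm.
Required leg w = t_e / 0.707 = 12.73 mm → use 13 mm.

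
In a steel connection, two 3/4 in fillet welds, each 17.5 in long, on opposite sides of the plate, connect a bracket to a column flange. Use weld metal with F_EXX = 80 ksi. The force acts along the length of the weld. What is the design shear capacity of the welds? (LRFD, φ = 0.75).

Effective throat t_e = 0.707 × 0.75 = 0.5302 in.
Total length L = 35 in; A_we = 0.5302 × 35 = 18.56 in².
F_nw = 0.6 F_EXX = 0.6 × 80 = 48 ksi.
φR_n = 0.75 × 48 × 18.56 = 668.1 kip.

φR_n ≈ 668 kip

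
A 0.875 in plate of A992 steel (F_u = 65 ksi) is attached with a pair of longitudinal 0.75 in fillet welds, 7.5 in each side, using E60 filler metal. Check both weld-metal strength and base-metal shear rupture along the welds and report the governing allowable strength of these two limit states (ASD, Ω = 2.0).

E60XX → F_EXX = 60 ksi.
t_e = 0.707 × 0.75 = 0.5302 in; L = 15 in.
Weld metal: R_n/Ω = (1/2.0) × 0.6 × 60 × 0.5302 × 15 = 143.2 kip.
Base metal (shear rupture): R_n/Ω = (1/2.0) × 0.6 × 65 × 0.875 × 15 = 255.9 kip.
Governing: weld metal.

R_n/Ω ≈ 143 kip (weld metal governs)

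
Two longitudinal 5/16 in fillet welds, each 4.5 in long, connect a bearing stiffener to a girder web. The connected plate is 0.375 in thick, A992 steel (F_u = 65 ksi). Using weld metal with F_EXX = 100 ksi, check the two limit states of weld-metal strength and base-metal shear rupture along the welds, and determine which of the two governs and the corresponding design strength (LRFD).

t_e = 0.707 × 0.3125 = 0.2209 in; L = 9 in.
Weld metal: φR_n = 0.75 × 0.6 × 100 × 0.2209 × 9 = 89.48 kips.
Base metal (shear rupture): φR_n = 0.75 × 0.6 × 65 × 0.375 × 9 = 98.72 kips.
Governing: weld metal.

φR_n ≈ 89.5 kips (weld metal governs)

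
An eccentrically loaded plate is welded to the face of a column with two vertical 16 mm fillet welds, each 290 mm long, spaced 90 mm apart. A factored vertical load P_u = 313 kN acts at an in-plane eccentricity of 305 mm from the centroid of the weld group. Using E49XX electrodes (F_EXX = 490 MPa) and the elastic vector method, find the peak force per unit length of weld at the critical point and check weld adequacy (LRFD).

Total weld length L_w = 580 mm. Treat welds as unit-width lines.
Polar moment about centroid: J = 2[d³/12 + d(b/2)²] = 2[290³/12 + 290×45²] = 5239000 mm³.
Direct shear f_v = P/L_w = 313×10³ / 580 = 539.7 N/mm (vertical).
Torsion M = P·e = 313×10³ × 305 = 95465000 N·mm.
Critical point at (x, y) = (45, 145) from centroid. f_tx = M·y/J = 2642 N/mm; f_ty = M·x/J = 819.9 N/mm.
Resultant f_max = √[f_tx² + (f_v + f_ty)²] = √[2642² + (539.7 + 819.9)²] = 2971 N/mm.
Capacity per unit length: φr_n = 0.75 × 0.6 × 490 × (0.707 × 16) = 2494 N/mm.
2971 > 2494 → NOT adequate.

f_max ≈ 2970 N/mm; NOT adequate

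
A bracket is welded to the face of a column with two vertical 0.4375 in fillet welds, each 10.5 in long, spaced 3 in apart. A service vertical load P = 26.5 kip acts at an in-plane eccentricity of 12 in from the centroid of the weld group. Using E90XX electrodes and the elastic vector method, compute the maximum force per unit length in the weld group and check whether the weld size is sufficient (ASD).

E90XX → F_EXX = 90 ksi.
Total weld length L_w = 21 in. Treat welds as unit-width lines.
Polar moment about centroid: J = 2[d³/12 + d(b/2)²] = 2[10.5³/12 + 10.5×1.5²] = 240.2 in³.
Direct shear f_v = P/L_w = 26.5 / 21 = 1.262 kip/in (vertical).
Torsion M = P·e = 26.5 × 12 = 318 kip·in.
Critical point at (x, y) = (1.5, 5.25) from centroid. f_tx = M·y/J = 6.951 kip/in; f_ty = M·x/J = 1.986 kip/in.
Resultant f_max = √[f_tx² + (f_v + f_ty)²] = √[6.951² + (1.262 + 1.986)²] = 7.672 kip/in.
Capacity per unit length: r_n/Ω = (1/2.0) × 0.6 × 90 × (0.707 × 0.4375) = 8.351 kip/in.
7.672 ≤ 8.351 → adequate.

f_max ≈ 7.67 kip/in; adequate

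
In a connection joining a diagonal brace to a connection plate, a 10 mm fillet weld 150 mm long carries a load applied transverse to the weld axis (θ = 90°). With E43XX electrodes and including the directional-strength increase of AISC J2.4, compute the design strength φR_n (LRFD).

E43XX → F_EXX = 430 MPa.
t_e = 0.707 × 10 = 7.07 mm; A_we = 7.07 × 150 = 1060 mm².
Directional factor: 1.0 + 0.5 sin^1.5(90°) = 1.5.
F_nw = 0.6 × 430 × 1.5 = 387 MPa.
φR_n = 0.75 × 387 × 1060 × 10⁻³ = 307.8 kN.

φR_n ≈ 308 kN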